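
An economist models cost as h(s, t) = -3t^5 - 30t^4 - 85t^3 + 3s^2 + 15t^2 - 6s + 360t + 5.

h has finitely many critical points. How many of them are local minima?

2

h separates as a function of s plus a function of t, so ∇h=0 decouples.
∂h/∂s = 6(s - 1) = 0 at s ∈ {1}; ∂h/∂t = -15(t - 1)(t + 2)(t + 3)(t + 4) = 0 at t ∈ {-4, -3, -2, 1}.
The Hessian is diagonal: diag(h_ss, h_tt). Second derivatives: h_ss(1)=6; h_tt(-4)=150, h_tt(-3)=-60, h_tt(-2)=90, h_tt(1)=-900.
Local minima occur where both diagonal entries positive: (1, -4), (1, -2). Count: 2.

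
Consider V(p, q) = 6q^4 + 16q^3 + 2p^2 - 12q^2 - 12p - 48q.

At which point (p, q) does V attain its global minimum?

V(p,q) separates as A(p) + B(q), so its minimum is min A + min B.
A'(p) = 4p - 12 vanishes at p ∈ {3}; B'(q) = 24(q - 1)(q + 1)(q + 2) vanishes at q ∈ {-2, -1, 1}.
Local minima of A (where A''>0): A(3)=-18. Local minima of B: B(-2)=16, B(1)=-38.
So the global minimum of V is A(3) + B(1) = -18 − 38 = -56, attained at (3, 1).

(3, 1)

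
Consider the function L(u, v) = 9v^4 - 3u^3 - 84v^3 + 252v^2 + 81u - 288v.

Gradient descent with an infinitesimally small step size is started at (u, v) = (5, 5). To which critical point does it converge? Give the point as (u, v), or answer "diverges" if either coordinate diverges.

diverges

L is separable, so gradient descent decouples: u follows -∂L/∂u, v follows -∂L/∂v.
∂L/∂u = -9(u - 3)(u + 3); at u=5 this is -144, so u increases.
∂L/∂v = 36(v - 4)(v - 2)(v - 1); at v=5 this is 432, so v decreases.
The u-coordinate has no critical point in that direction and runs off to infinity.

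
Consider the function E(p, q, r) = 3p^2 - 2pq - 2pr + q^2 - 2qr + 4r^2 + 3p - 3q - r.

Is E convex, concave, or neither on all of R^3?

E is quadratic, so its Hessian is the constant matrix H = [[6, -2, -2], [-2, 2, -2], [-2, -2, 8]].
Leading principal minors: 6, 8, 16.
All positive ⇒ H ≻ 0 ⇒ convex.

convex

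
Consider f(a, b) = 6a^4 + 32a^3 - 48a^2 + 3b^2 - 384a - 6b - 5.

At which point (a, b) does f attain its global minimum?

f(a,b) separates as P(a) + Q(b) − 5, so its minimum is min P + min Q − 5.
P'(a) = 24(a - 2)(a + 2)(a + 4) vanishes at a ∈ {-4, -2, 2}; Q'(b) = 6b - 6 vanishes at b ∈ {1}.
Local minima of P (where P''>0): P(-4)=256, P(2)=-608. Local minima of Q: Q(1)=-3.
So the global minimum of f is P(2) + Q(1) − 5 = -608 − 3 − 5 = -616, attained at (2, 1).

(2, 1)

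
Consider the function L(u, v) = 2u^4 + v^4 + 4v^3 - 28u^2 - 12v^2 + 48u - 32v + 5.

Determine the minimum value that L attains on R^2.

-293

L(u,v) separates as P(u) + Q(v) + 5, so its minimum is min P + min Q + 5.
P'(u) = 8(u - 2)(u - 1)(u + 3) vanishes at u ∈ {-3, 1, 2}; Q'(v) = 4(v - 2)(v + 1)(v + 4) vanishes at v ∈ {-4, -1, 2}.
Local minima of P (where P''>0): P(-3)=-234, P(2)=16. Local minima of Q: Q(-4)=-64, Q(2)=-64.
So the global minimum of L is P(-3) + Q(-4) + 5 = -234 − 64 + 5 = -293, attained at (-3, -4).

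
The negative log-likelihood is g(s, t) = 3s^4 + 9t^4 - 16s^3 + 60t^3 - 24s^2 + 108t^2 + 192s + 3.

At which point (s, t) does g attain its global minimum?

g(s,t) separates as P(s) + Q(t) + 3, so its minimum is min P + min Q + 3.
P'(s) = 12(s - 4)(s - 2)(s + 2) vanishes at s ∈ {-2, 2, 4}; Q'(t) = 36t(t + 2)(t + 3) vanishes at t ∈ {-3, -2, 0}.
Local minima of P (where P''>0): P(-2)=-304, P(4)=128. Local minima of Q: Q(-3)=81, Q(0)=0.
So the global minimum of g is P(-2) + Q(0) + 3 = -304 + 0 + 3 = -301, attained at (-2, 0).

(-2, 0)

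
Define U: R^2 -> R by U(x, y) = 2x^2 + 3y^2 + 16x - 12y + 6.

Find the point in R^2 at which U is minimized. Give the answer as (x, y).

U(x,y) separates as P(x) + Q(y) + 6, so its minimum is min P + min Q + 6.
P'(x) = 4x + 16 vanishes at x ∈ {-4}; Q'(y) = 6y - 12 vanishes at y ∈ {2}.
Local minima of P (where P''>0): P(-4)=-32. Local minima of Q: Q(2)=-12.
So the global minimum of U is P(-4) + Q(2) + 6 = -32 − 12 + 6 = -38, attained at (-4, 2).

(-4, 2)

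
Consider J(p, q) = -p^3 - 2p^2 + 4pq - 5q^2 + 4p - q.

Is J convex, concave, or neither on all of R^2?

The term -p^3 is cubic, so the Hessian is not constant.
∂²J/∂p² = -6p - 4, which takes both signs as p varies (negative for sufficiently large p). A diagonal entry of the Hessian changing sign means the Hessian is neither positive- nor negative-semidefinite on all of R^2.

neither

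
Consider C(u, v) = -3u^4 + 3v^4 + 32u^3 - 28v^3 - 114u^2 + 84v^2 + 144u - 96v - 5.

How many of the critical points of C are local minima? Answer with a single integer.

C separates as a function of u plus a function of v, so ∇C=0 decouples.
∂C/∂u = -12(u - 4)(u - 3)(u - 1) = 0 at u ∈ {1, 3, 4}; ∂C/∂v = 12(v - 4)(v - 2)(v - 1) = 0 at v ∈ {1, 2, 4}.
The Hessian is diagonal: diag(C_uu, C_vv). Second derivatives: C_uu(1)=-72, C_uu(3)=24, C_uu(4)=-36; C_vv(1)=36, C_vv(2)=-24, C_vv(4)=72.
Local minima occur where both diagonal entries positive: (3, 1), (3, 4). Count: 2.

2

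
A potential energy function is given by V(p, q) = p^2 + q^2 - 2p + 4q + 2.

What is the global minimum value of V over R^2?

-3

V(p,q) separates as A(p) + B(q) + 2, so its minimum is min A + min B + 2.
A'(p) = 2p - 2 vanishes at p ∈ {1}; B'(q) = 2q + 4 vanishes at q ∈ {-2}.
Local minima of A (where A''>0): A(1)=-1. Local minima of B: B(-2)=-4.
So the global minimum of V is A(1) + B(-2) + 2 = -1 − 4 + 2 = -3, attained at (1, -2).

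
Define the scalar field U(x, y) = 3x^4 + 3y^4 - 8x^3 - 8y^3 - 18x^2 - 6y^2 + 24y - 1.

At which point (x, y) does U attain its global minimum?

(3, -1)

U(x,y) separates as P(x) + Q(y) − 1, so its minimum is min P + min Q − 1.
P'(x) = 12x(x - 3)(x + 1) vanishes at x ∈ {-1, 0, 3}; Q'(y) = 12(y - 2)(y - 1)(y + 1) vanishes at y ∈ {-1, 1, 2}.
Local minima of P (where P''>0): P(-1)=-7, P(3)=-135. Local minima of Q: Q(-1)=-19, Q(2)=8.
So the global minimum of U is P(3) + Q(-1) − 1 = -135 − 19 − 1 = -155, attained at (3, -1).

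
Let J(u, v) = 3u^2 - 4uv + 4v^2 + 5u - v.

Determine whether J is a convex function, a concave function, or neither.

J is quadratic, so its Hessian is the constant matrix H = [[6, -4], [-4, 8]].
det(H) = 32, tr(H) = 14.
det(H) > 0 and tr(H) > 0, so H is positive definite everywhere: convex.

convex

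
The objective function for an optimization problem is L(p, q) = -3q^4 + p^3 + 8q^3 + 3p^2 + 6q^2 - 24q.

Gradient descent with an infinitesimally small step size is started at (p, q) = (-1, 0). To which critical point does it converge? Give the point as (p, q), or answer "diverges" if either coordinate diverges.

(0, 1)

L is separable, so gradient descent decouples: p follows -∂L/∂p, q follows -∂L/∂q.
∂L/∂p = 3p(p + 2); at p=-1 this is -3, so p increases.
∂L/∂q = -12(q - 2)(q - 1)(q + 1); at q=0 this is -24, so q increases.
p converges to its nearest critical value 0 (a local min of the p-part); q converges to 1. The iterate converges to (0, 1).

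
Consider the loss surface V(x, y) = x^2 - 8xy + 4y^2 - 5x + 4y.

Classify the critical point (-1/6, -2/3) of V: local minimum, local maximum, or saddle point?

saddle point

The Hessian of V is constant: H = [[2, -8], [-8, 8]].
det(H) = 2·8 − (-8)² = -48.
Since det(H) < 0, H is indefinite and the critical point is a saddle point.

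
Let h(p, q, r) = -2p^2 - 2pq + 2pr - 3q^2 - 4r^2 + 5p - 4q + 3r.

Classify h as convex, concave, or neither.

h is quadratic, so its Hessian is the constant matrix H = [[-4, -2, 2], [-2, -6, 0], [2, 0, -8]].
Leading principal minors: -4, 20, -136.
Signs alternate −, +, − ⇒ H ≺ 0 ⇒ concave.

concave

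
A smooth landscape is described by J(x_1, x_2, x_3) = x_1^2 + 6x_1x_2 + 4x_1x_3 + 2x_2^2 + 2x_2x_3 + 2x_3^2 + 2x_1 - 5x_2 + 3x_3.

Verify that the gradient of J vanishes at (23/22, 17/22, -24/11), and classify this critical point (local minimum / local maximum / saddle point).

saddle point

∇J = (2x_1 + 6x_2 + 4x_3 + 2, 6x_1 + 4x_2 + 2x_3 - 5, 4x_1 + 2x_2 + 4x_3 + 3); substituting (23/22, 17/22, -24/11) gives ∇J = (0, 0, 0), so (23/22, 17/22, -24/11) is indeed a critical point.
The Hessian is constant: H = [[2, 6, 4], [6, 4, 2], [4, 2, 4]].
Leading principal minors: Δ₁ = 2, Δ₂ = -28, Δ₃ = -88.
The minors fit neither the all-positive nor the alternating-sign pattern, so H is indefinite: a saddle point.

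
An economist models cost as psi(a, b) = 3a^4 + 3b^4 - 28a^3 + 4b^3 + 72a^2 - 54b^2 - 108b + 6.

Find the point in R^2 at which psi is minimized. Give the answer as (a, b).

(0, 3)

psi(a,b) separates as P(a) + Q(b) + 6, so its minimum is min P + min Q + 6.
P'(a) = 12a(a - 4)(a - 3) vanishes at a ∈ {0, 3, 4}; Q'(b) = 12(b - 3)(b + 1)(b + 3) vanishes at b ∈ {-3, -1, 3}.
Local minima of P (where P''>0): P(0)=0, P(4)=128. Local minima of Q: Q(-3)=-27, Q(3)=-459.
So the global minimum of psi is P(0) + Q(3) + 6 = 0 − 459 + 6 = -453, attained at (0, 3).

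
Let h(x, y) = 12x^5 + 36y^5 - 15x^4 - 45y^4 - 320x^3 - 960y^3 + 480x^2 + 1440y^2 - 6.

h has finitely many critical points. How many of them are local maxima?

h separates as a function of x plus a function of y, so ∇h=0 decouples.
∂h/∂x = 60x(x - 4)(x - 1)(x + 4) = 0 at x ∈ {-4, 0, 1, 4}; ∂h/∂y = 180y(y - 4)(y - 1)(y + 4) = 0 at y ∈ {-4, 0, 1, 4}.
The Hessian is diagonal: diag(h_xx, h_yy). Second derivatives: h_xx(-4)=-9600, h_xx(0)=960, h_xx(1)=-900, h_xx(4)=5760; h_yy(-4)=-28800, h_yy(0)=2880, h_yy(1)=-2700, h_yy(4)=17280.
Local maxima occur where both diagonal entries negative: (-4, -4), (-4, 1), (1, -4), (1, 1). Count: 4.

4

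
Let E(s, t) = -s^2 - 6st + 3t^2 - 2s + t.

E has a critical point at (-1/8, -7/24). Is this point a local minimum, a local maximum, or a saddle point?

saddle point

The Hessian of E is constant: H = [[-2, -6], [-6, 6]].
det(H) = (-2)·6 − (-6)² = -48.
Since det(H) < 0, H is indefinite and the critical point is a saddle point.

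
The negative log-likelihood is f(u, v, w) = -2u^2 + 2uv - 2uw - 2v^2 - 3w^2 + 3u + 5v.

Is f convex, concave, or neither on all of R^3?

concave

f is quadratic, so its Hessian is the constant matrix H = [[-4, 2, -2], [2, -4, 0], [-2, 0, -6]].
Leading principal minors: -4, 12, -56.
Signs alternate −, +, − ⇒ H ≺ 0 ⇒ concave.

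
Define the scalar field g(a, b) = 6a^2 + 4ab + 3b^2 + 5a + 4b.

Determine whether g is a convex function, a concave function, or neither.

g is quadratic, so its Hessian is the constant matrix H = [[12, 4], [4, 6]].
det(H) = 56, tr(H) = 18.
det(H) > 0 and tr(H) > 0, so H is positive definite everywhere: convex.

convex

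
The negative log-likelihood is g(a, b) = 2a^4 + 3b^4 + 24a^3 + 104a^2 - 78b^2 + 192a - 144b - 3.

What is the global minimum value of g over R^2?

g(a,b) separates as P(a) + Q(b) − 3, so its minimum is min P + min Q − 3.
P'(a) = 8(a + 2)(a + 3)(a + 4) vanishes at a ∈ {-4, -3, -2}; Q'(b) = 12(b - 4)(b + 1)(b + 3) vanishes at b ∈ {-3, -1, 4}.
Local minima of P (where P''>0): P(-4)=-128, P(-2)=-128. Local minima of Q: Q(-3)=-27, Q(4)=-1056.
So the global minimum of g is P(-4) + Q(4) − 3 = -128 − 1056 − 3 = -1187, attained at (-4, 4).

-1187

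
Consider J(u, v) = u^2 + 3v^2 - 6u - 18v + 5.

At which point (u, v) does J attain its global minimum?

J(u,v) separates as P(u) + Q(v) + 5, so its minimum is min P + min Q + 5.
P'(u) = 2u - 6 vanishes at u ∈ {3}; Q'(v) = 6v - 18 vanishes at v ∈ {3}.
Local minima of P (where P''>0): P(3)=-9. Local minima of Q: Q(3)=-27.
So the global minimum of J is P(3) + Q(3) + 5 = -9 − 27 + 5 = -31, attained at (3, 3).

(3, 3)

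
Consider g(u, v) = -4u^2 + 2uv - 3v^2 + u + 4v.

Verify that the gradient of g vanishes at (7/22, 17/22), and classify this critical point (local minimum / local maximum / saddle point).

local maximum

∇g = (-8u + 2v + 1, 2u - 6v + 4); substituting (7/22, 17/22) gives ∇g = (0, 0), so (7/22, 17/22) is indeed a critical point.
The Hessian of g is constant: H = [[-8, 2], [2, -6]].
det(H) = (-8)·(-6) − 2² = 44.
det(H) > 0 and tr(H) = -14 < 0, so H is negative definite and the point is a local maximum.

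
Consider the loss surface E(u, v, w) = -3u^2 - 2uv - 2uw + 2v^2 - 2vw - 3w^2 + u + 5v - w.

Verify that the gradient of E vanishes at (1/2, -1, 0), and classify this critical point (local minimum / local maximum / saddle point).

saddle point

∇E = (-6u - 2v - 2w + 1, -2u + 4v - 2w + 5, -2u - 2v - 6w - 1); substituting (1/2, -1, 0) gives ∇E = (0, 0, 0), so (1/2, -1, 0) is indeed a critical point.
The Hessian is constant: H = [[-6, -2, -2], [-2, 4, -2], [-2, -2, -6]].
Leading principal minors: Δ₁ = -6, Δ₂ = -28, Δ₃ = 160.
The minors fit neither the all-positive nor the alternating-sign pattern, so H is indefinite: a saddle point.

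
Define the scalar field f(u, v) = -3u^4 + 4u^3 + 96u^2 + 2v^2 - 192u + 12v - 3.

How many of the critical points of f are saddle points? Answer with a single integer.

2

f separates as a function of u plus a function of v, so ∇f=0 decouples.
∂f/∂u = -12(u - 4)(u - 1)(u + 4) = 0 at u ∈ {-4, 1, 4}; ∂f/∂v = 4(v + 3) = 0 at v ∈ {-3}.
The Hessian is diagonal: diag(f_uu, f_vv). Second derivatives: f_uu(-4)=-480, f_uu(1)=180, f_uu(4)=-288; f_vv(-3)=4.
Saddle points occur where the two diagonal entries have opposite signs: (-4, -3), (4, -3). Count: 2.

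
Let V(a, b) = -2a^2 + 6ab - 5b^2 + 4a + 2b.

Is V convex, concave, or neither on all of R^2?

V is quadratic, so its Hessian is the constant matrix H = [[-4, 6], [6, -10]].
det(H) = 4, tr(H) = -14.
det(H) > 0 and tr(H) < 0, so H is negative definite everywhere: concave.

concave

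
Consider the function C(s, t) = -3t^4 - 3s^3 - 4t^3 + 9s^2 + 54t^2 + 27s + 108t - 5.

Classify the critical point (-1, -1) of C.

The mixed partial ∂²C/∂s∂t is 0, so the Hessian at any point is diag(C_ss, C_tt) = diag(18(-s + 1), 12(-3t^2 - 2t + 9)).
At (-1, -1): H = diag(36, 96).
Both eigenvalues are positive, so H is positive definite: a local minimum.

local minimum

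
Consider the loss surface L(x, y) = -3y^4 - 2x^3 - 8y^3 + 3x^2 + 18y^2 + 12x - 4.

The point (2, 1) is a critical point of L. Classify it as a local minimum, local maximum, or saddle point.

local maximum

The mixed partial ∂²L/∂x∂y is 0, so the Hessian at any point is diag(L_xx, L_yy) = diag(6(-2x + 1), 12(-3y^2 - 4y + 3)).
At (2, 1): H = diag(-18, -48).
Both eigenvalues are negative, so H is negative definite: a local maximum.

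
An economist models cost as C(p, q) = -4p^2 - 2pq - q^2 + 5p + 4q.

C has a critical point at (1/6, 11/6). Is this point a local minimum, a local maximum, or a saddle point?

The Hessian of C is constant: H = [[-8, -2], [-2, -2]].
det(H) = (-8)·(-2) − (-2)² = 12.
det(H) > 0 and tr(H) = -10 < 0, so H is negative definite and the point is a local maximum.

local maximum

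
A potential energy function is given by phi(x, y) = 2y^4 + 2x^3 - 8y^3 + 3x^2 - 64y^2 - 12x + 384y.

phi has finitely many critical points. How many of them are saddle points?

phi separates as a function of x plus a function of y, so ∇phi=0 decouples.
∂phi/∂x = 6(x - 1)(x + 2) = 0 at x ∈ {-2, 1}; ∂phi/∂y = 8(y - 4)(y - 3)(y + 4) = 0 at y ∈ {-4, 3, 4}.
The Hessian is diagonal: diag(phi_xx, phi_yy). Second derivatives: phi_xx(-2)=-18, phi_xx(1)=18; phi_yy(-4)=448, phi_yy(3)=-56, phi_yy(4)=64.
Saddle points occur where the two diagonal entries have opposite signs: (-2, -4), (-2, 4), (1, 3). Count: 3.

3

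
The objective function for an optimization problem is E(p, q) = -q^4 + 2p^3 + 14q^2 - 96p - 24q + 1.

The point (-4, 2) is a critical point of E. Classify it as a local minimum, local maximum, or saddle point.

The mixed partial ∂²E/∂p∂q is 0, so the Hessian at any point is diag(E_pp, E_qq) = diag(12p, 4(-3q^2 + 7)).
At (-4, 2): H = diag(-48, -20).
Both eigenvalues are negative, so H is negative definite: a local maximum.

local maximum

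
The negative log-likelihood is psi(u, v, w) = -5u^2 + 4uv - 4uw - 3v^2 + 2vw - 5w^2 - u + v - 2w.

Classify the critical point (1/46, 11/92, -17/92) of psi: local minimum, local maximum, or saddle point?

The Hessian is constant: H = [[-10, 4, -4], [4, -6, 2], [-4, 2, -10]].
Leading principal minors: Δ₁ = -10, Δ₂ = 44, Δ₃ = -368.
The minors alternate sign starting negative (−, +, −), so H is negative definite: a local maximum.

local maximum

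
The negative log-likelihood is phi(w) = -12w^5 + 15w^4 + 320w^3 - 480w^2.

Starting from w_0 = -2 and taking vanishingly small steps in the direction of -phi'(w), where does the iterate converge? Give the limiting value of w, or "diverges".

phi'(w) = -60w(w - 4)(w - 1)(w + 4), so phi'(-2) = 4320.
Gradient descent moves in the -phi' direction, i.e. w is decreasing.
The nearest critical point in that direction is w = -4, where phi'' = 9600 > 0 (a local minimum). The iterate converges there.

-4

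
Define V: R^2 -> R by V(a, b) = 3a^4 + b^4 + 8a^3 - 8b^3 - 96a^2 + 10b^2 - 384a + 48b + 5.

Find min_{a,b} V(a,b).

V(a,b) separates as P(a) + Q(b) + 5, so its minimum is min P + min Q + 5.
P'(a) = 12(a - 4)(a + 2)(a + 4) vanishes at a ∈ {-4, -2, 4}; Q'(b) = 4(b - 4)(b - 3)(b + 1) vanishes at b ∈ {-1, 3, 4}.
Local minima of P (where P''>0): P(-4)=256, P(4)=-1792. Local minima of Q: Q(-1)=-29, Q(4)=96.
So the global minimum of V is P(4) + Q(-1) + 5 = -1792 − 29 + 5 = -1816, attained at (4, -1).

-1816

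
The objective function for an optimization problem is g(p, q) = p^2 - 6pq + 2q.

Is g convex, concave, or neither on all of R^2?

g is quadratic, so its Hessian is the constant matrix H = [[2, -6], [-6, 0]].
det(H) = -36, tr(H) = 2.
det(H) < 0, so H is indefinite: neither convex nor concave.

neither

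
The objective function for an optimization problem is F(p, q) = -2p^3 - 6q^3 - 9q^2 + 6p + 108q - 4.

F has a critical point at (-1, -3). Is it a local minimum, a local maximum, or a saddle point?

The mixed partial ∂²F/∂p∂q is 0, so the Hessian at any point is diag(F_pp, F_qq) = diag(-12p, -18(2q + 1)).
At (-1, -3): H = diag(12, 90).
Both eigenvalues are positive, so H is positive definite: a local minimum.

local minimum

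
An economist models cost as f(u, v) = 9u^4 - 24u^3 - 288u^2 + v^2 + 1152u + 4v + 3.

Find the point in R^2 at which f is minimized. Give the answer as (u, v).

(-4, -2)

f(u,v) separates as P(u) + Q(v) + 3, so its minimum is min P + min Q + 3.
P'(u) = 36(u - 4)(u - 2)(u + 4) vanishes at u ∈ {-4, 2, 4}; Q'(v) = 2v + 4 vanishes at v ∈ {-2}.
Local minima of P (where P''>0): P(-4)=-5376, P(4)=768. Local minima of Q: Q(-2)=-4.
So the global minimum of f is P(-4) + Q(-2) + 3 = -5376 − 4 + 3 = -5377, attained at (-4, -2).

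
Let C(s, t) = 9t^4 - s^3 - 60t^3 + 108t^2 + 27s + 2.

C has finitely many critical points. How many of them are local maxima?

C separates as a function of s plus a function of t, so ∇C=0 decouples.
∂C/∂s = -3(s - 3)(s + 3) = 0 at s ∈ {-3, 3}; ∂C/∂t = 36t(t - 3)(t - 2) = 0 at t ∈ {0, 2, 3}.
The Hessian is diagonal: diag(C_ss, C_tt). Second derivatives: C_ss(-3)=18, C_ss(3)=-18; C_tt(0)=216, C_tt(2)=-72, C_tt(3)=108.
Local maxima occur where both diagonal entries negative: (3, 2). Count: 1.

1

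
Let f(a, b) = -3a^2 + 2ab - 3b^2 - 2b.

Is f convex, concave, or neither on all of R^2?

f is quadratic, so its Hessian is the constant matrix H = [[-6, 2], [2, -6]].
det(H) = 32, tr(H) = -12.
det(H) > 0 and tr(H) < 0, so H is negative definite everywhere: concave.

concave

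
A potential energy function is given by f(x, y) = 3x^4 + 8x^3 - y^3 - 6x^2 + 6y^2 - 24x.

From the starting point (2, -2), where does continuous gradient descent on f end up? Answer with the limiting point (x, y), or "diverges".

(1, 0)

f is separable, so gradient descent decouples: x follows -∂f/∂x, y follows -∂f/∂y.
∂f/∂x = 12(x - 1)(x + 1)(x + 2); at x=2 this is 144, so x decreases.
∂f/∂y = -3y(y - 4); at y=-2 this is -36, so y increases.
x converges to its nearest critical value 1 (a local min of the x-part); y converges to 0. The iterate converges to (1, 0).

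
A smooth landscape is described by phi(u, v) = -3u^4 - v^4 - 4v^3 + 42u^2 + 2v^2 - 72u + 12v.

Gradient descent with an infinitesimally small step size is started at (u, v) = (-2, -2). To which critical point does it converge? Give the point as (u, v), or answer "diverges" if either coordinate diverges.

phi is separable, so gradient descent decouples: u follows -∂phi/∂u, v follows -∂phi/∂v.
∂phi/∂u = -12(u - 2)(u - 1)(u + 3); at u=-2 this is -144, so u increases.
∂phi/∂v = -4(v - 1)(v + 1)(v + 3); at v=-2 this is -12, so v increases.
u converges to its nearest critical value 1 (a local min of the u-part); v converges to -1. The iterate converges to (1, -1).

(1, -1)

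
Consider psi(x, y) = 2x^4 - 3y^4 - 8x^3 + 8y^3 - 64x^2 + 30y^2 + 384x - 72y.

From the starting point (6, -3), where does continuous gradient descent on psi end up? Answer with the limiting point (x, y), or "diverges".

diverges

psi is separable, so gradient descent decouples: x follows -∂psi/∂x, y follows -∂psi/∂y.
∂psi/∂x = 8(x - 4)(x - 3)(x + 4); at x=6 this is 480, so x decreases.
∂psi/∂y = -12(y - 3)(y - 1)(y + 2); at y=-3 this is 288, so y decreases.
The y-coordinate has no critical point in that direction and runs off to infinity.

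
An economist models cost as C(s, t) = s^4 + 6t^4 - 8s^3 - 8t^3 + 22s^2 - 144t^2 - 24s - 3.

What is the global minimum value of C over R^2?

C(s,t) separates as P(s) + Q(t) − 3, so its minimum is min P + min Q − 3.
P'(s) = 4(s - 3)(s - 2)(s - 1) vanishes at s ∈ {1, 2, 3}; Q'(t) = 24t(t - 4)(t + 3) vanishes at t ∈ {-3, 0, 4}.
Local minima of P (where P''>0): P(1)=-9, P(3)=-9. Local minima of Q: Q(-3)=-594, Q(4)=-1280.
So the global minimum of C is P(1) + Q(4) − 3 = -9 − 1280 − 3 = -1292, attained at (1, 4).

-1292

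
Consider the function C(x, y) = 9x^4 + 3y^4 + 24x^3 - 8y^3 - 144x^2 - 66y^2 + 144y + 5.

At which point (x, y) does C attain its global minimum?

(-4, -3)

C(x,y) separates as P(x) + Q(y) + 5, so its minimum is min P + min Q + 5.
P'(x) = 36x(x - 2)(x + 4) vanishes at x ∈ {-4, 0, 2}; Q'(y) = 12(y - 4)(y - 1)(y + 3) vanishes at y ∈ {-3, 1, 4}.
Local minima of P (where P''>0): P(-4)=-1536, P(2)=-240. Local minima of Q: Q(-3)=-567, Q(4)=-224.
So the global minimum of C is P(-4) + Q(-3) + 5 = -1536 − 567 + 5 = -2098, attained at (-4, -3).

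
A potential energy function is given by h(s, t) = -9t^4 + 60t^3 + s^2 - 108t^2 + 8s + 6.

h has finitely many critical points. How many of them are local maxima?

h separates as a function of s plus a function of t, so ∇h=0 decouples.
∂h/∂s = 2(s + 4) = 0 at s ∈ {-4}; ∂h/∂t = -36t(t - 3)(t - 2) = 0 at t ∈ {0, 2, 3}.
The Hessian is diagonal: diag(h_ss, h_tt). Second derivatives: h_ss(-4)=2; h_tt(0)=-216, h_tt(2)=72, h_tt(3)=-108.
Local maxima occur where both diagonal entries negative: none. Count: 0.

0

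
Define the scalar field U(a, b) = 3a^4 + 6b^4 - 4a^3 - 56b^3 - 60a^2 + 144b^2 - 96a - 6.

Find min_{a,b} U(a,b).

-838

U(a,b) separates as P(a) + Q(b) − 6, so its minimum is min P + min Q − 6.
P'(a) = 12(a - 4)(a + 1)(a + 2) vanishes at a ∈ {-2, -1, 4}; Q'(b) = 24b(b - 4)(b - 3) vanishes at b ∈ {0, 3, 4}.
Local minima of P (where P''>0): P(-2)=32, P(4)=-832. Local minima of Q: Q(0)=0, Q(4)=256.
So the global minimum of U is P(4) + Q(0) − 6 = -832 + 0 − 6 = -838, attained at (4, 0).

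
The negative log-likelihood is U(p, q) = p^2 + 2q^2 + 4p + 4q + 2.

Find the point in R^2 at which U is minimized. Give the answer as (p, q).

(-2, -1)

U(p,q) separates as A(p) + B(q) + 2, so its minimum is min A + min B + 2.
A'(p) = 2p + 4 vanishes at p ∈ {-2}; B'(q) = 4q + 4 vanishes at q ∈ {-1}.
Local minima of A (where A''>0): A(-2)=-4. Local minima of B: B(-1)=-2.
So the global minimum of U is A(-2) + B(-1) + 2 = -4 − 2 + 2 = -4, attained at (-2, -1).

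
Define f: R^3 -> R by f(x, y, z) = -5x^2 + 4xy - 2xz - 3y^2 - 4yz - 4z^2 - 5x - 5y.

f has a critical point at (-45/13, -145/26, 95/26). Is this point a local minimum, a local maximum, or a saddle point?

The Hessian is constant: H = [[-10, 4, -2], [4, -6, -4], [-2, -4, -8]].
Leading principal minors: Δ₁ = -10, Δ₂ = 44, Δ₃ = -104.
The minors alternate sign starting negative (−, +, −), so H is negative definite: a local maximum.

local maximum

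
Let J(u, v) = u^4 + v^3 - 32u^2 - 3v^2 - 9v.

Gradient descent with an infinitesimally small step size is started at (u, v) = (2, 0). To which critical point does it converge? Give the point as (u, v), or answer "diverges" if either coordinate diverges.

(4, 3)

J is separable, so gradient descent decouples: u follows -∂J/∂u, v follows -∂J/∂v.
∂J/∂u = 4u(u - 4)(u + 4); at u=2 this is -96, so u increases.
∂J/∂v = 3(v - 3)(v + 1); at v=0 this is -9, so v increases.
u converges to its nearest critical value 4 (a local min of the u-part); v converges to 3. The iterate converges to (4, 3).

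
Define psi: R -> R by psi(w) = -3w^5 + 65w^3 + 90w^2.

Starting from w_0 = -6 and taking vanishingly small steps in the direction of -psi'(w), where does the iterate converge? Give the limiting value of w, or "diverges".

psi'(w) = -15w(w - 4)(w + 1)(w + 3), so psi'(-6) = -13500.
Gradient descent moves in the -psi' direction, i.e. w is increasing.
The nearest critical point in that direction is w = -3, where psi'' = 630 > 0 (a local minimum). The iterate converges there.

-3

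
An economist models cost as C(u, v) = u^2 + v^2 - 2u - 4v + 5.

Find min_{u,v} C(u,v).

0

C(u,v) separates as P(u) + Q(v) + 5, so its minimum is min P + min Q + 5.
P'(u) = 2u - 2 vanishes at u ∈ {1}; Q'(v) = 2v - 4 vanishes at v ∈ {2}.
Local minima of P (where P''>0): P(1)=-1. Local minima of Q: Q(2)=-4.
So the global minimum of C is P(1) + Q(2) + 5 = -1 − 4 + 5 = 0, attained at (1, 2).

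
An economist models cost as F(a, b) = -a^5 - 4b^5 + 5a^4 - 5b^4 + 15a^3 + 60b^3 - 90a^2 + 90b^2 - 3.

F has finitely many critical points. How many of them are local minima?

4

F separates as a function of a plus a function of b, so ∇F=0 decouples.
∂F/∂a = -5a(a - 4)(a - 3)(a + 3) = 0 at a ∈ {-3, 0, 3, 4}; ∂F/∂b = -20b(b - 3)(b + 1)(b + 3) = 0 at b ∈ {-3, -1, 0, 3}.
The Hessian is diagonal: diag(F_aa, F_bb). Second derivatives: F_aa(-3)=630, F_aa(0)=-180, F_aa(3)=90, F_aa(4)=-140; F_bb(-3)=720, F_bb(-1)=-160, F_bb(0)=180, F_bb(3)=-1440.
Local minima occur where both diagonal entries positive: (-3, -3), (-3, 0), (3, -3), (3, 0). Count: 4.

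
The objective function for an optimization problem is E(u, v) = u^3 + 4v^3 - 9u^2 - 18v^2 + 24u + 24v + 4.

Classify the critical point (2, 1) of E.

The mixed partial ∂²E/∂u∂v is 0, so the Hessian at any point is diag(E_uu, E_vv) = diag(6(u - 3), 12(2v - 3)).
At (2, 1): H = diag(-6, -12).
Both eigenvalues are negative, so H is negative definite: a local maximum.

local maximum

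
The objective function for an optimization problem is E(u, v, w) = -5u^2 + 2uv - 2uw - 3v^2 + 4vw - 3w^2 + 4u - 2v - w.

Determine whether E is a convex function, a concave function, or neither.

concave

E is quadratic, so its Hessian is the constant matrix H = [[-10, 2, -2], [2, -6, 4], [-2, 4, -6]].
Leading principal minors: -10, 56, -184.
Signs alternate −, +, − ⇒ H ≺ 0 ⇒ concave.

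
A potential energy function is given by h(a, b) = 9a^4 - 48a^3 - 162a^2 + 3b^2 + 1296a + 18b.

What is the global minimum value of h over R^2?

h(a,b) separates as P(a) + Q(b), so its minimum is min P + min Q.
P'(a) = 36(a - 4)(a - 3)(a + 3) vanishes at a ∈ {-3, 3, 4}; Q'(b) = 6b + 18 vanishes at b ∈ {-3}.
Local minima of P (where P''>0): P(-3)=-3321, P(4)=1824. Local minima of Q: Q(-3)=-27.
So the global minimum of h is P(-3) + Q(-3) = -3321 − 27 = -3348, attained at (-3, -3).

-3348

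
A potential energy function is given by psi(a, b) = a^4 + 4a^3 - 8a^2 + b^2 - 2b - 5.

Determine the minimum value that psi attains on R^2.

-134

psi(a,b) separates as P(a) + Q(b) − 5, so its minimum is min P + min Q − 5.
P'(a) = 4a(a - 1)(a + 4) vanishes at a ∈ {-4, 0, 1}; Q'(b) = 2b - 2 vanishes at b ∈ {1}.
Local minima of P (where P''>0): P(-4)=-128, P(1)=-3. Local minima of Q: Q(1)=-1.
So the global minimum of psi is P(-4) + Q(1) − 5 = -128 − 1 − 5 = -134, attained at (-4, 1).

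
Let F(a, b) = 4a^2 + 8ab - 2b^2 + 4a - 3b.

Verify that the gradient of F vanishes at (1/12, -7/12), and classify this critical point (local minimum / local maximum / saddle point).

saddle point

∇F = (8a + 8b + 4, 8a - 4b - 3); substituting (1/12, -7/12) gives ∇F = (0, 0), so (1/12, -7/12) is indeed a critical point.
The Hessian of F is constant: H = [[8, 8], [8, -4]].
det(H) = 8·(-4) − 8² = -96.
Since det(H) < 0, H is indefinite and the critical point is a saddle point.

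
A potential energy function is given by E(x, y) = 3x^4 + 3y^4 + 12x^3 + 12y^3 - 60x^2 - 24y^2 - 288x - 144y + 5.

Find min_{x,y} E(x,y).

E(x,y) separates as P(x) + Q(y) + 5, so its minimum is min P + min Q + 5.
P'(x) = 12(x - 3)(x + 2)(x + 4) vanishes at x ∈ {-4, -2, 3}; Q'(y) = 12(y - 2)(y + 2)(y + 3) vanishes at y ∈ {-3, -2, 2}.
Local minima of P (where P''>0): P(-4)=192, P(3)=-837. Local minima of Q: Q(-3)=135, Q(2)=-240.
So the global minimum of E is P(3) + Q(2) + 5 = -837 − 240 + 5 = -1072, attained at (3, 2).

-1072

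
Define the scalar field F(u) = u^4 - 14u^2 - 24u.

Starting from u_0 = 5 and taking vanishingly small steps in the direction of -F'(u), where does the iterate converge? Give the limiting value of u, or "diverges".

F'(u) = 4(u - 3)(u + 1)(u + 2), so F'(5) = 336.
Gradient descent moves in the -F' direction, i.e. u is decreasing.
The nearest critical point in that direction is u = 3, where F'' = 80 > 0 (a local minimum). The iterate converges there.

3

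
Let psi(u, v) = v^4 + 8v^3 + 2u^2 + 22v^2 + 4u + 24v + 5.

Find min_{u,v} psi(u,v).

-6

psi(u,v) separates as P(u) + Q(v) + 5, so its minimum is min P + min Q + 5.
P'(u) = 4u + 4 vanishes at u ∈ {-1}; Q'(v) = 4(v + 1)(v + 2)(v + 3) vanishes at v ∈ {-3, -2, -1}.
Local minima of P (where P''>0): P(-1)=-2. Local minima of Q: Q(-3)=-9, Q(-1)=-9.
So the global minimum of psi is P(-1) + Q(-3) + 5 = -2 − 9 + 5 = -6, attained at (-1, -3).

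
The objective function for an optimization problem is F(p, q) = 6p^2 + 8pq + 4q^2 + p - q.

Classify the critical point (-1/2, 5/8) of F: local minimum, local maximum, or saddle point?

The Hessian of F is constant: H = [[12, 8], [8, 8]].
det(H) = 12·8 − 8² = 32.
det(H) > 0 and tr(H) = 20 > 0, so H is positive definite and the point is a local minimum.

local minimum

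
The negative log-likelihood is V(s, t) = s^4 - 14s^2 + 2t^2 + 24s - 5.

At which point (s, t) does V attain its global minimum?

(-3, 0)

V(s,t) separates as P(s) + Q(t) − 5, so its minimum is min P + min Q − 5.
P'(s) = 4(s - 2)(s - 1)(s + 3) vanishes at s ∈ {-3, 1, 2}; Q'(t) = 4t vanishes at t ∈ {0}.
Local minima of P (where P''>0): P(-3)=-117, P(2)=8. Local minima of Q: Q(0)=0.
So the global minimum of V is P(-3) + Q(0) − 5 = -117 + 0 − 5 = -122, attained at (-3, 0).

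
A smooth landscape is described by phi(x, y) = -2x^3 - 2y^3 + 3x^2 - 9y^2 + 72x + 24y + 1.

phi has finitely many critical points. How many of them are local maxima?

phi separates as a function of x plus a function of y, so ∇phi=0 decouples.
∂phi/∂x = -6(x - 4)(x + 3) = 0 at x ∈ {-3, 4}; ∂phi/∂y = -6(y - 1)(y + 4) = 0 at y ∈ {-4, 1}.
The Hessian is diagonal: diag(phi_xx, phi_yy). Second derivatives: phi_xx(-3)=42, phi_xx(4)=-42; phi_yy(-4)=30, phi_yy(1)=-30.
Local maxima occur where both diagonal entries negative: (4, 1). Count: 1.

1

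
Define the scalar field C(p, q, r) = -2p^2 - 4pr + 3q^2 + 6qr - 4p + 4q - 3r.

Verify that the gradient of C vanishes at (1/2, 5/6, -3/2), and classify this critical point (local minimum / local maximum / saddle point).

∇C = (-4p - 4r - 4, 6q + 6r + 4, -4p + 6q - 3); substituting (1/2, 5/6, -3/2) gives ∇C = (0, 0, 0), so (1/2, 5/6, -3/2) is indeed a critical point.
The Hessian is constant: H = [[-4, 0, -4], [0, 6, 6], [-4, 6, 0]].
Leading principal minors: Δ₁ = -4, Δ₂ = -24, Δ₃ = 48.
The minors fit neither the all-positive nor the alternating-sign pattern, so H is indefinite: a saddle point.

saddle point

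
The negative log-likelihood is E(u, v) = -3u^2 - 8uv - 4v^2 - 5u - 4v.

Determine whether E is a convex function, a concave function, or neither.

neither

E is quadratic, so its Hessian is the constant matrix H = [[-6, -8], [-8, -8]].
det(H) = -16, tr(H) = -14.
det(H) < 0, so H is indefinite: neither convex nor concave.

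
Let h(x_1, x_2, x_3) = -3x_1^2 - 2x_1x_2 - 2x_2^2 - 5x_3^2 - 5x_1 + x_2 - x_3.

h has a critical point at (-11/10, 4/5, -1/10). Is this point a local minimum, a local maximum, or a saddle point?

local maximum

The Hessian is constant: H = [[-6, -2, 0], [-2, -4, 0], [0, 0, -10]].
Leading principal minors: Δ₁ = -6, Δ₂ = 20, Δ₃ = -200.
The minors alternate sign starting negative (−, +, −), so H is negative definite: a local maximum.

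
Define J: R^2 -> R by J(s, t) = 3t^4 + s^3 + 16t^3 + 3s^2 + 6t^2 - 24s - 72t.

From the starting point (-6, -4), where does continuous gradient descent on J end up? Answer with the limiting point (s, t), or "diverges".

diverges

J is separable, so gradient descent decouples: s follows -∂J/∂s, t follows -∂J/∂t.
∂J/∂s = 3(s - 2)(s + 4); at s=-6 this is 48, so s decreases.
∂J/∂t = 12(t - 1)(t + 2)(t + 3); at t=-4 this is -120, so t increases.
The s-coordinate has no critical point in that direction and runs off to infinity.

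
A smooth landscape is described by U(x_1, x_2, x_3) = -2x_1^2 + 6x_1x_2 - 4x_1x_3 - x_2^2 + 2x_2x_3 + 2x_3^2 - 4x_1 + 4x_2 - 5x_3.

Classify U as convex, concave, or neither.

U is quadratic, so its Hessian is the constant matrix H = [[-4, 6, -4], [6, -2, 2], [-4, 2, 4]].
Leading principal minors: -4, -28, -160.
Neither pattern holds ⇒ H is indefinite ⇒ neither convex nor concave.

neither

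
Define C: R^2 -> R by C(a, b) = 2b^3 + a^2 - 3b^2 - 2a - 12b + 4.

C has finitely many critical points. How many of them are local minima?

1

C separates as a function of a plus a function of b, so ∇C=0 decouples.
∂C/∂a = 2(a - 1) = 0 at a ∈ {1}; ∂C/∂b = 6(b - 2)(b + 1) = 0 at b ∈ {-1, 2}.
The Hessian is diagonal: diag(C_aa, C_bb). Second derivatives: C_aa(1)=2; C_bb(-1)=-18, C_bb(2)=18.
Local minima occur where both diagonal entries positive: (1, 2). Count: 1.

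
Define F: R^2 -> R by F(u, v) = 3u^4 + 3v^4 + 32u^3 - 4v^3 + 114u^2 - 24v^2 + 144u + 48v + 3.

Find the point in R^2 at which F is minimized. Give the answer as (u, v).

F(u,v) separates as P(u) + Q(v) + 3, so its minimum is min P + min Q + 3.
P'(u) = 12(u + 1)(u + 3)(u + 4) vanishes at u ∈ {-4, -3, -1}; Q'(v) = 12(v - 2)(v - 1)(v + 2) vanishes at v ∈ {-2, 1, 2}.
Local minima of P (where P''>0): P(-4)=-32, P(-1)=-59. Local minima of Q: Q(-2)=-112, Q(2)=16.
So the global minimum of F is P(-1) + Q(-2) + 3 = -59 − 112 + 3 = -168, attained at (-1, -2).

(-1, -2)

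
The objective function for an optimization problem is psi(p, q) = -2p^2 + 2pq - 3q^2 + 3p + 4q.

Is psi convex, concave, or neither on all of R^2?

concave

psi is quadratic, so its Hessian is the constant matrix H = [[-4, 2], [2, -6]].
det(H) = 20, tr(H) = -10.
det(H) > 0 and tr(H) < 0, so H is negative definite everywhere: concave.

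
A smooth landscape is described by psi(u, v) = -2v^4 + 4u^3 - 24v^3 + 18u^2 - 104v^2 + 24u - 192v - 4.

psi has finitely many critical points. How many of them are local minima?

psi separates as a function of u plus a function of v, so ∇psi=0 decouples.
∂psi/∂u = 12(u + 1)(u + 2) = 0 at u ∈ {-2, -1}; ∂psi/∂v = -8(v + 2)(v + 3)(v + 4) = 0 at v ∈ {-4, -3, -2}.
The Hessian is diagonal: diag(psi_uu, psi_vv). Second derivatives: psi_uu(-2)=-12, psi_uu(-1)=12; psi_vv(-4)=-16, psi_vv(-3)=8, psi_vv(-2)=-16.
Local minima occur where both diagonal entries positive: (-1, -3). Count: 1.

1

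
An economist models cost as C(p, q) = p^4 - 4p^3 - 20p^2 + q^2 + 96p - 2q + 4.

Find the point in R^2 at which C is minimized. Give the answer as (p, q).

C(p,q) separates as A(p) + B(q) + 4, so its minimum is min A + min B + 4.
A'(p) = 4(p - 4)(p - 2)(p + 3) vanishes at p ∈ {-3, 2, 4}; B'(q) = 2q - 2 vanishes at q ∈ {1}.
Local minima of A (where A''>0): A(-3)=-279, A(4)=64. Local minima of B: B(1)=-1.
So the global minimum of C is A(-3) + B(1) + 4 = -279 − 1 + 4 = -276, attained at (-3, 1).

(-3, 1)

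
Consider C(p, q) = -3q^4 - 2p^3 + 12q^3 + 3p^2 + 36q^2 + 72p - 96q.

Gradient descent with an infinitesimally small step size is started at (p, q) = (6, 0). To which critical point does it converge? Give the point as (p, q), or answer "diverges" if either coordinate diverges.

C is separable, so gradient descent decouples: p follows -∂C/∂p, q follows -∂C/∂q.
∂C/∂p = -6(p - 4)(p + 3); at p=6 this is -108, so p increases.
∂C/∂q = -12(q - 4)(q - 1)(q + 2); at q=0 this is -96, so q increases.
The p-coordinate has no critical point in that direction and runs off to infinity.

diverges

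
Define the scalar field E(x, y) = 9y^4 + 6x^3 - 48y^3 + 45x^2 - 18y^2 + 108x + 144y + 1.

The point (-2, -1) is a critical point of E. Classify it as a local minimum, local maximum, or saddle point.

local minimum

The mixed partial ∂²E/∂x∂y is 0, so the Hessian at any point is diag(E_xx, E_yy) = diag(18(2x + 5), 36(3y^2 - 8y - 1)).
At (-2, -1): H = diag(18, 360).
Both eigenvalues are positive, so H is positive definite: a local minimum.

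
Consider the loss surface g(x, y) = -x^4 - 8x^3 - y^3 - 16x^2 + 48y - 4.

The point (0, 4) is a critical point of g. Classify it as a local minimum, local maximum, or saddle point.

local maximum

The mixed partial ∂²g/∂x∂y is 0, so the Hessian at any point is diag(g_xx, g_yy) = diag(-4(3x^2 + 12x + 8), -6y).
At (0, 4): H = diag(-32, -24).
Both eigenvalues are negative, so H is negative definite: a local maximum.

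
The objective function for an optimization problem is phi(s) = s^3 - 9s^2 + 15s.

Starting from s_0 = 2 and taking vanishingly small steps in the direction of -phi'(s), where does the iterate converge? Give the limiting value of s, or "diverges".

5

phi'(s) = 3(s - 5)(s - 1), so phi'(2) = -9.
Gradient descent moves in the -phi' direction, i.e. s is increasing.
The nearest critical point in that direction is s = 5, where phi'' = 12 > 0 (a local minimum). The iterate converges there.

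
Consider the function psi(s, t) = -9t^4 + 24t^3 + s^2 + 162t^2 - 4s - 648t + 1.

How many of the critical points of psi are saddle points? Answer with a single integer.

psi separates as a function of s plus a function of t, so ∇psi=0 decouples.
∂psi/∂s = 2(s - 2) = 0 at s ∈ {2}; ∂psi/∂t = -36(t - 3)(t - 2)(t + 3) = 0 at t ∈ {-3, 2, 3}.
The Hessian is diagonal: diag(psi_ss, psi_tt). Second derivatives: psi_ss(2)=2; psi_tt(-3)=-1080, psi_tt(2)=180, psi_tt(3)=-216.
Saddle points occur where the two diagonal entries have opposite signs: (2, -3), (2, 3). Count: 2.

2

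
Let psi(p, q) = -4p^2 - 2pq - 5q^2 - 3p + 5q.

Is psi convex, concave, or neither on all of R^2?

concave

psi is quadratic, so its Hessian is the constant matrix H = [[-8, -2], [-2, -10]].
det(H) = 76, tr(H) = -18.
det(H) > 0 and tr(H) < 0, so H is negative definite everywhere: concave.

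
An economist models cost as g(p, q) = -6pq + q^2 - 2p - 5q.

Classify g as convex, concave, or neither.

g is quadratic, so its Hessian is the constant matrix H = [[0, -6], [-6, 2]].
det(H) = -36, tr(H) = 2.
det(H) < 0, so H is indefinite: neither convex nor concave.

neither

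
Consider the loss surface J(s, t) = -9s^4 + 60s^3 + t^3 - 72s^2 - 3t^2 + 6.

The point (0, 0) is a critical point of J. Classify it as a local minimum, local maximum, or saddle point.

local maximum

The mixed partial ∂²J/∂s∂t is 0, so the Hessian at any point is diag(J_ss, J_tt) = diag(36(-3s^2 + 10s - 4), 6(t - 1)).
At (0, 0): H = diag(-144, -6).
Both eigenvalues are negative, so H is negative definite: a local maximum.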